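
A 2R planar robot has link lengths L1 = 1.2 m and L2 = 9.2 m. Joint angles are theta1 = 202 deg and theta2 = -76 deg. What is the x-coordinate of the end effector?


Convert angles to radians: theta1 = 3.5256, theta2 = -1.3265
x = L1*cos(theta1) + L2*cos(theta1+theta2)
x = -1.1126 + -5.4076
x = -6.5202


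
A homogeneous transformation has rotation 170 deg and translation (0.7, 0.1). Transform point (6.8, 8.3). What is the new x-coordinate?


x' = cos(theta)*px - sin(theta)*py + tx
= -0.9848*6.8 - 0.1736*8.3 + 0.7
= -7.438


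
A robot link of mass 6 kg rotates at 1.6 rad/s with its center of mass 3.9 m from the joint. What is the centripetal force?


F = m * omega^2 * r
= 6 * 1.6^2 * 3.9
= 6 * 2.56 * 3.9
= 59.904 N


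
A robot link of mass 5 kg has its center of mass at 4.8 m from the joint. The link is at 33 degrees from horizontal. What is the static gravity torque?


tau = m*g*L*cos(angle)
= 5 * 9.81 * 4.8 * cos(33 deg)
= 5 * 9.81 * 4.8 * 0.8387
= 197.4566 Nm


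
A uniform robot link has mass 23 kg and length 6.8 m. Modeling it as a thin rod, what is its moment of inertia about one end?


I = (1/3) * m * L^2
= (1/3) * 23 * 6.8^2
= 0.333333 * 23 * 46.24
= 354.5067 kg*m^2


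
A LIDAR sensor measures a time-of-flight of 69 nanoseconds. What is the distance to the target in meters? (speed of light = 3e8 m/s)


tof = 69 ns = 6.9e-08 s
dist = c * tof / 2
= 3e8 * 6.9e-08 / 2
= 10.35 m


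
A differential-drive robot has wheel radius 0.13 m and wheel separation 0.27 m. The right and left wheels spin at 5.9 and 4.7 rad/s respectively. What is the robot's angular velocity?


vR = r*wR = 0.13*5.9 = 0.767 m/s
vL = r*wL = 0.13*4.7 = 0.611 m/s
v = (vR+vL)/2 = 0.689 m/s
omega = (vR-vL)/L = 0.5778 rad/s
angular velocity = 0.5778 rad/s


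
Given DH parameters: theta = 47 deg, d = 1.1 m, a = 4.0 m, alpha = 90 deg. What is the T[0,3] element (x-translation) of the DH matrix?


T[0,3] = a * cos(theta)
= 4.0 * cos(47 deg)
= 4.0 * 0.682
= 2.728


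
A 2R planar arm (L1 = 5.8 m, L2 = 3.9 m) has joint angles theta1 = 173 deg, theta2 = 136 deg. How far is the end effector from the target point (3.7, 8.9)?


End effector via forward kinematics:
x = L1*cos(t1) + L2*cos(t1+t2) = -3.3024
y = L1*sin(t1) + L2*sin(t1+t2) = -2.324
Distance to target:
d = sqrt((3.7 - -3.3024)^2 + (8.9 - -2.324)^2)
= sqrt(49.0339 + 125.9788)
= 13.2292 m


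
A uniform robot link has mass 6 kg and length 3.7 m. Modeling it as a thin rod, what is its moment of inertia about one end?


I = (1/3) * m * L^2
= (1/3) * 6 * 3.7^2
= 0.333333 * 6 * 13.69
= 27.38 kg*m^2


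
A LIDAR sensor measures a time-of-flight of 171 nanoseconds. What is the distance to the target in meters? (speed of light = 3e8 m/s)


tof = 171 ns = 1.71e-07 s
dist = c * tof / 2
= 3e8 * 1.71e-07 / 2
= 25.65 m


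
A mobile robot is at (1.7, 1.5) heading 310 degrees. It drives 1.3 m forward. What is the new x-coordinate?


x_new = x0 + d*cos(theta)
= 1.7 + 1.3*cos(310)
= 1.7 + 0.8356
= 2.5356


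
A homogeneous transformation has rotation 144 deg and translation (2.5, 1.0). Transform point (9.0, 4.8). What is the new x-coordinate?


x' = cos(theta)*px - sin(theta)*py + tx
= -0.809*9.0 - 0.5878*4.8 + 2.5
= -7.6025


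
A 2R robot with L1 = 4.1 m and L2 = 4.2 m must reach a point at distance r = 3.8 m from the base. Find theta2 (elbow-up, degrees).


cos(theta2) = (r^2 - L1^2 - L2^2) / (2*L1*L2)
cos(theta2) = (14.44 - 16.81 - 17.64) / 34.44
cos(theta2) = -0.58101
theta2 = 125.5216 degrees


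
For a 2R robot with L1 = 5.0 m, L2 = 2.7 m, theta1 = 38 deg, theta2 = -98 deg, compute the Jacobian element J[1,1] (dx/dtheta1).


J[1,1] = -L1*sin(t1) - L2*sin(t1+t2)
= -5.0*sin(38) - 2.7*sin(-60)
= -0.74


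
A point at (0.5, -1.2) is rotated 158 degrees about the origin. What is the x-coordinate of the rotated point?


x' = x*cos(theta) - y*sin(theta)
cos(158 deg) = -0.9272, sin(158 deg) = 0.3746
x' = 0.5 * -0.9272 - -1.2 * 0.3746
= -0.4636 - -0.4495
= -0.0141


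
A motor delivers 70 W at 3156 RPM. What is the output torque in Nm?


omega = 3156 * 2*pi/60 = 330.4955 rad/s
tau = P / omega = 70 / 330.4955
= 0.2118 Nm


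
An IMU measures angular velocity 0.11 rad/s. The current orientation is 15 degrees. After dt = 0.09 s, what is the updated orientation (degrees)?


delta_theta = w * dt = 0.11 * 0.09 = 0.0099 rad
= 0.5672 deg
theta_new = 15 + 0.5672 = 15.5672 deg


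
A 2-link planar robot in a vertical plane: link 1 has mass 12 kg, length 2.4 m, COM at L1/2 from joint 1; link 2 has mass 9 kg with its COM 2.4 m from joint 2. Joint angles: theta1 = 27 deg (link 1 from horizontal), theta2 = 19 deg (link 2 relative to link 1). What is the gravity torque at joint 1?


Horizontal distance from joint 1 to link-1 COM:
  x_c1 = (L1/2)*cos(t1) = 1.2 * 0.891 = 1.0692 m
Horizontal distance from joint 1 to link-2 COM:
  x_c2 = L1*cos(t1) + Lc2*cos(t1+t2)
       = 2.4*0.891 + 2.4*0.6947 = 3.8056 m
tau1 = m1*g*x_c1 + m2*g*x_c2
     = 12*9.81*1.0692 + 9*9.81*3.8056
     = 125.8671 + 335.996
     = 461.8632 Nm


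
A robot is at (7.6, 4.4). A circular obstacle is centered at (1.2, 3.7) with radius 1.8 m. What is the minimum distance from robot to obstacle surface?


center_dist = sqrt((7.6-1.2)^2 + (4.4-3.7)^2)
= sqrt(40.96 + 0.49)
= 6.4382
min_dist = center_dist - radius = 6.4382 - 1.8 = 4.6382 m


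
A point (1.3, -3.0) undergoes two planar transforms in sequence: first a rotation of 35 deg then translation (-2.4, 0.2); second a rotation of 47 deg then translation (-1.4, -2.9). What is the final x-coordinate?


After transform 1:
x1 = cos(35)*1.3 - sin(35)*-3.0 + -2.4 = 0.3856
y1 = sin(35)*1.3 + cos(35)*-3.0 + 0.2 = -1.5118
After transform 2:
x2 = cos(47)*0.3856 - sin(47)*-1.5118 + -1.4
= -0.0313


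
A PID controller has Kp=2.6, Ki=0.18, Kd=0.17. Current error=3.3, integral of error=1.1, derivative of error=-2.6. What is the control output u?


u = Kp*e + Ki*int(e) + Kd*de/dt
= 2.6*3.3 + 0.18*1.1 + 0.17*(-2.6)
= 8.58 + 0.198 + -0.442
= 8.336


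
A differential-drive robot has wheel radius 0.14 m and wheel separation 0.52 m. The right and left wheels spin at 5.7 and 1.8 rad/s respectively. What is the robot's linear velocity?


vR = r*wR = 0.14*5.7 = 0.798 m/s
vL = r*wL = 0.14*1.8 = 0.252 m/s
v = (vR+vL)/2 = 0.525 m/s
omega = (vR-vL)/L = 1.05 rad/s
linear velocity = 0.525 m/s


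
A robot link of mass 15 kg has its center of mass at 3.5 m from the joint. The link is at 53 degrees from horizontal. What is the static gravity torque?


tau = m*g*L*cos(angle)
= 15 * 9.81 * 3.5 * cos(53 deg)
= 15 * 9.81 * 3.5 * 0.6018
= 309.9498 Nm


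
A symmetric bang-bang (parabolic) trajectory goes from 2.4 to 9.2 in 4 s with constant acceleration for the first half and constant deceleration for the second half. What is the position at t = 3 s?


Symmetric rest-to-rest: each phase covers (pf-p0)/2 in time T/2. 0.5*a*(T/2)^2 = (pf-p0)/2 => a = 4*(pf-p0)/T^2
a = 4*(9.2-2.4)/4^2 = 1.7
t = 3 is in the deceleration phase (t > T/2).
p = pf - 0.5*a*(T-t)^2 = 9.2 - 0.5*1.7*1^2
= 8.35


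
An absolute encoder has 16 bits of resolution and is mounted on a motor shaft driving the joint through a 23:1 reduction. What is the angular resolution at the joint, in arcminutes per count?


counts = 2^16 = 65536
effective counts at joint = 65536 * 23 = 1507328
resolution = 360*60 / 1507328
= 0.0143 arcmin/count


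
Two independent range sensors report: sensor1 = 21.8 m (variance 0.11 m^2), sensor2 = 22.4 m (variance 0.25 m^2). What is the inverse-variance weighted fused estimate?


w1 = (1/var1) / (1/var1 + 1/var2)
   = 9.0909 / (9.0909 + 4.0) = 0.6944
w2 = 1 - w1 = 0.3056
fused = w1*s1 + w2*s2 = 15.1389 + 6.8444
= 21.9833 m


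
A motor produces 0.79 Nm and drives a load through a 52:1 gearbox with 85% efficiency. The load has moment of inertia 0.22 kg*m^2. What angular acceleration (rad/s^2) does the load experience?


tau_out = tau_motor * N * eta
= 0.79 * 52 * 0.85 = 34.918 Nm
alpha = tau_out / I = 34.918 / 0.22
= 158.7182 rad/s^2


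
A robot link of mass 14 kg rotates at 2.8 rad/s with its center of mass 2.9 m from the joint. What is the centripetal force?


F = m * omega^2 * r
= 14 * 2.8^2 * 2.9
= 14 * 7.84 * 2.9
= 318.304 N


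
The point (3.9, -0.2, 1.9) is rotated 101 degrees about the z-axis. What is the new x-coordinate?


Rotation about z-axis: x' = x*cos(theta) - y*sin(theta)
= 3.9 * -0.1908 - -0.2 * 0.9816
= -0.5478


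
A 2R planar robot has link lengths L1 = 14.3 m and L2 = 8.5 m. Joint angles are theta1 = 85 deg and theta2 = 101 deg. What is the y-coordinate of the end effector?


Convert angles to radians: theta1 = 1.4835, theta2 = 1.7628
y = L1*sin(theta1) + L2*sin(theta1+theta2)
y = 14.2456 + -0.8885
y = 13.3571


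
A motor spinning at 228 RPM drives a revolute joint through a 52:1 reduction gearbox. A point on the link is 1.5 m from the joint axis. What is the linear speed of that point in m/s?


omega_motor = 228 * 2*pi/60 = 23.8761 rad/s
omega_joint = omega_motor / 52 = 0.4592 rad/s
v = omega_joint * r = 0.4592 * 1.5
= 0.6887 m/s


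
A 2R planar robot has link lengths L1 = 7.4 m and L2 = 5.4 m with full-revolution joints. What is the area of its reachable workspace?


r_max = L1 + L2 = 12.8 m
r_min = |L1 - L2| = 2.0 m
Area = pi*(r_max^2 - r_min^2)
= pi*(163.84 - 4.0)
= pi * 159.84
= 502.1522 m^2


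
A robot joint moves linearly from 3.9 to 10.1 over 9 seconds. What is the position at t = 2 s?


s = t/T = 2/9 = 0.2222
p(t) = p0 + (pf-p0)*s
= 3.9 + (10.1 - 3.9) * 0.2222
= 5.2778


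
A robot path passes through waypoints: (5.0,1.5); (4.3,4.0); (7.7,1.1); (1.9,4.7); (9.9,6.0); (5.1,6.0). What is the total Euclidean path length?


Segment lengths:
  seg1 = sqrt((-0.7)^2 + (2.5)^2) = 2.5962
  seg2 = sqrt((3.4)^2 + (-2.9)^2) = 4.4688
  seg3 = sqrt((-5.8)^2 + (3.6)^2) = 6.8264
  seg4 = sqrt((8.0)^2 + (1.3)^2) = 8.1049
  seg5 = sqrt((-4.8)^2 + (0.0)^2) = 4.8
Total = 26.7963


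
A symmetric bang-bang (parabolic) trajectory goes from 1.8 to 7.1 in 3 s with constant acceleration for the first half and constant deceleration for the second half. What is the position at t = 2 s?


Symmetric rest-to-rest: each phase covers (pf-p0)/2 in time T/2. 0.5*a*(T/2)^2 = (pf-p0)/2 => a = 4*(pf-p0)/T^2
a = 4*(7.1-1.8)/3^2 = 2.3556
t = 2 is in the deceleration phase (t > T/2).
p = pf - 0.5*a*(T-t)^2 = 7.1 - 0.5*2.3556*1^2
= 5.9222


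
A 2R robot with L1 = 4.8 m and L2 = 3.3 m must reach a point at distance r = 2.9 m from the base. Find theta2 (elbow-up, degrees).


cos(theta2) = (r^2 - L1^2 - L2^2) / (2*L1*L2)
cos(theta2) = (8.41 - 23.04 - 10.89) / 31.68
cos(theta2) = -0.805556
theta2 = 143.6639 degrees


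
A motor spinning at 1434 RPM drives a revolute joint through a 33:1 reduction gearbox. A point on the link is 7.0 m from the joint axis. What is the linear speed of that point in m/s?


omega_motor = 1434 * 2*pi/60 = 150.1681 rad/s
omega_joint = omega_motor / 33 = 4.5505 rad/s
v = omega_joint * r = 4.5505 * 7.0
= 31.8538 m/s


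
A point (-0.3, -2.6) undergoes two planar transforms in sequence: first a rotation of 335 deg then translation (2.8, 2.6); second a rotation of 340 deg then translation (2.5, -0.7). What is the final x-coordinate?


After transform 1:
x1 = cos(335)*-0.3 - sin(335)*-2.6 + 2.8 = 1.4293
y1 = sin(335)*-0.3 + cos(335)*-2.6 + 2.6 = 0.3704
After transform 2:
x2 = cos(340)*1.4293 - sin(340)*0.3704 + 2.5
= 3.9698


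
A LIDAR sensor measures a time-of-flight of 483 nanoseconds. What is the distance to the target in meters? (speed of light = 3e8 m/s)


tof = 483 ns = 4.83e-07 s
dist = c * tof / 2
= 3e8 * 4.83e-07 / 2
= 72.45 m


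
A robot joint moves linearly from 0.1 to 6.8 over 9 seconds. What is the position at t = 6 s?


s = t/T = 6/9 = 0.6667
p(t) = p0 + (pf-p0)*s
= 0.1 + (6.8 - 0.1) * 0.6667
= 4.5667


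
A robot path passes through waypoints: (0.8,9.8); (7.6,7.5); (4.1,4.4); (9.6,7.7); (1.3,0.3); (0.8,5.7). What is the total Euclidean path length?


Segment lengths:
  seg1 = sqrt((6.8)^2 + (-2.3)^2) = 7.1784
  seg2 = sqrt((-3.5)^2 + (-3.1)^2) = 4.6755
  seg3 = sqrt((5.5)^2 + (3.3)^2) = 6.414
  seg4 = sqrt((-8.3)^2 + (-7.4)^2) = 11.1198
  seg5 = sqrt((-0.5)^2 + (5.4)^2) = 5.4231
Total = 34.8109


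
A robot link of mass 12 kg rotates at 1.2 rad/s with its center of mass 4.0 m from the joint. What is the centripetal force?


F = m * omega^2 * r
= 12 * 1.2^2 * 4.0
= 12 * 1.44 * 4.0
= 69.12 N


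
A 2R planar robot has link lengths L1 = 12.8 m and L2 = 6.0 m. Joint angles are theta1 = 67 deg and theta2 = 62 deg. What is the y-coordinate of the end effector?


Convert angles to radians: theta1 = 1.1694, theta2 = 1.0821
y = L1*sin(theta1) + L2*sin(theta1+theta2)
y = 11.7825 + 4.6629
y = 16.4453


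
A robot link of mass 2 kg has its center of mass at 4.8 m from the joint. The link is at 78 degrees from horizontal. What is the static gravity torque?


tau = m*g*L*cos(angle)
= 2 * 9.81 * 4.8 * cos(78 deg)
= 2 * 9.81 * 4.8 * 0.2079
= 19.5803 Nm


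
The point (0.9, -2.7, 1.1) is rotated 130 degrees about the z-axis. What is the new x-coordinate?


Rotation about z-axis: x' = x*cos(theta) - y*sin(theta)
= 0.9 * -0.6428 - -2.7 * 0.766
= 1.4898


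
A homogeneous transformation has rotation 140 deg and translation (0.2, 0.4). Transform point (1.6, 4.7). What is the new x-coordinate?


x' = cos(theta)*px - sin(theta)*py + tx
= -0.766*1.6 - 0.6428*4.7 + 0.2
= -4.0468


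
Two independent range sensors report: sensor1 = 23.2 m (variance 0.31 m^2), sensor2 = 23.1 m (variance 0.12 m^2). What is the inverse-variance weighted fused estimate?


w1 = (1/var1) / (1/var1 + 1/var2)
   = 3.2258 / (3.2258 + 8.3333) = 0.2791
w2 = 1 - w1 = 0.7209
fused = w1*s1 + w2*s2 = 6.4744 + 16.6535
= 23.1279 m


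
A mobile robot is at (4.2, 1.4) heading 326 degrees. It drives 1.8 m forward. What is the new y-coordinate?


y_new = y0 + d*sin(theta)
= 1.4 + 1.8*sin(326)
= 1.4 + -1.0065
= 0.3935


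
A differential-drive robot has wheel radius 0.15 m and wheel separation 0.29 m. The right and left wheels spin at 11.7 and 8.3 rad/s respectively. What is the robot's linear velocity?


vR = r*wR = 0.15*11.7 = 1.755 m/s
vL = r*wL = 0.15*8.3 = 1.245 m/s
v = (vR+vL)/2 = 1.5 m/s
omega = (vR-vL)/L = 1.7586 rad/s
linear velocity = 1.5 m/s


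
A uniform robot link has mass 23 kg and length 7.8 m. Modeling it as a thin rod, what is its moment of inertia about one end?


I = (1/3) * m * L^2
= (1/3) * 23 * 7.8^2
= 0.333333 * 23 * 60.84
= 466.44 kg*m^2


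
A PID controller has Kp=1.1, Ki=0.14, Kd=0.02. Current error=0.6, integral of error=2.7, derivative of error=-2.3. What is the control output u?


u = Kp*e + Ki*int(e) + Kd*de/dt
= 1.1*0.6 + 0.14*2.7 + 0.02*(-2.3)
= 0.66 + 0.378 + -0.046
= 0.992


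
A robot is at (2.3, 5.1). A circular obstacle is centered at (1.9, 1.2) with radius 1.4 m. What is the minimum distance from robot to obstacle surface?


center_dist = sqrt((2.3-1.9)^2 + (5.1-1.2)^2)
= sqrt(0.16 + 15.21)
= 3.9205
min_dist = center_dist - radius = 3.9205 - 1.4 = 2.5205 m


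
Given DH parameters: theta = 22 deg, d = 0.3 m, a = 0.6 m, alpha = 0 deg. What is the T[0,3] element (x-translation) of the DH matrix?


T[0,3] = a * cos(theta)
= 0.6 * cos(22 deg)
= 0.6 * 0.9272
= 0.5563


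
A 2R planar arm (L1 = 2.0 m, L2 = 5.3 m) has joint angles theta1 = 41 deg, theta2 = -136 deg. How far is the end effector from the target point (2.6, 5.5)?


End effector via forward kinematics:
x = L1*cos(t1) + L2*cos(t1+t2) = 1.0475
y = L1*sin(t1) + L2*sin(t1+t2) = -3.9677
Distance to target:
d = sqrt((2.6 - 1.0475)^2 + (5.5 - -3.9677)^2)
= sqrt(2.4103 + 89.6376)
= 9.5942 m


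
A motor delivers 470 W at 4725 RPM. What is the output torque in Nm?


omega = 4725 * 2*pi/60 = 494.8008 rad/s
tau = P / omega = 470 / 494.8008
= 0.9499 Nm


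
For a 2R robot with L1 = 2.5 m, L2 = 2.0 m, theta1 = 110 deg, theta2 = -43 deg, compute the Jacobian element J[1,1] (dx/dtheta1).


J[1,1] = -L1*sin(t1) - L2*sin(t1+t2)
= -2.5*sin(110) - 2.0*sin(67)
= -4.1902


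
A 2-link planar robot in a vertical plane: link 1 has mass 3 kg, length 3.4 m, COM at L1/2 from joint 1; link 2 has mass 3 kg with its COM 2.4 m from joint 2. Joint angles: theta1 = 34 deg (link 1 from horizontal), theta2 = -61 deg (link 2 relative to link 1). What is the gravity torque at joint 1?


Horizontal distance from joint 1 to link-1 COM:
  x_c1 = (L1/2)*cos(t1) = 1.7 * 0.829 = 1.4094 m
Horizontal distance from joint 1 to link-2 COM:
  x_c2 = L1*cos(t1) + Lc2*cos(t1+t2)
       = 3.4*0.829 + 2.4*0.891 = 4.9571 m
tau1 = m1*g*x_c1 + m2*g*x_c2
     = 3*9.81*1.4094 + 3*9.81*4.9571
     = 41.4776 + 145.8887
     = 187.3663 Nm


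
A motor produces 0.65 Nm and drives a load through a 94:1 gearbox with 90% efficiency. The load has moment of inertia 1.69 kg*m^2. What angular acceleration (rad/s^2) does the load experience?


tau_out = tau_motor * N * eta
= 0.65 * 94 * 0.9 = 54.99 Nm
alpha = tau_out / I = 54.99 / 1.69
= 32.5385 rad/s^2


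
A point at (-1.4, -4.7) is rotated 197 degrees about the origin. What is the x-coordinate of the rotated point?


x' = x*cos(theta) - y*sin(theta)
cos(197 deg) = -0.9563, sin(197 deg) = -0.2924
x' = -1.4 * -0.9563 - -4.7 * -0.2924
= 1.3388 - 1.3741
= -0.0353


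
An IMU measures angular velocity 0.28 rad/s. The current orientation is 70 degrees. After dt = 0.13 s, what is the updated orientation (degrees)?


delta_theta = w * dt = 0.28 * 0.13 = 0.0364 rad
= 2.0856 deg
theta_new = 70 + 2.0856 = 72.0856 deg


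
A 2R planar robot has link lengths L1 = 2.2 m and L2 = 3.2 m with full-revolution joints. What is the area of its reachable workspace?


r_max = L1 + L2 = 5.4 m
r_min = |L1 - L2| = 1.0 m
Area = pi*(r_max^2 - r_min^2)
= pi*(29.16 - 1.0)
= pi * 28.16
= 88.4672 m^2


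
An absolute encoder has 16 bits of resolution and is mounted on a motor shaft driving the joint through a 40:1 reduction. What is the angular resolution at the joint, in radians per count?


counts = 2^16 = 65536
effective counts at joint = 65536 * 40 = 2621440
resolution = 2*pi / 2621440
= 2.3968e-06 rad/count


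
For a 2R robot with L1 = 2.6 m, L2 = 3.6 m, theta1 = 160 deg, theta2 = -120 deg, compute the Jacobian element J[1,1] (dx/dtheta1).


J[1,1] = -L1*sin(t1) - L2*sin(t1+t2)
= -2.6*sin(160) - 3.6*sin(40)
= -3.2033


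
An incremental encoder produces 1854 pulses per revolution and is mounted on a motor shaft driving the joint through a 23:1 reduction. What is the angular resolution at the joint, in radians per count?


counts per rev = 1854
effective counts at joint = 1854 * 23 = 42642
resolution = 2*pi / 42642
= 1.4735e-04 rad/count


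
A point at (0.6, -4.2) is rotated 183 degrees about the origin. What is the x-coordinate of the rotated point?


x' = x*cos(theta) - y*sin(theta)
cos(183 deg) = -0.9986, sin(183 deg) = -0.0523
x' = 0.6 * -0.9986 - -4.2 * -0.0523
= -0.5992 - 0.2198
= -0.819


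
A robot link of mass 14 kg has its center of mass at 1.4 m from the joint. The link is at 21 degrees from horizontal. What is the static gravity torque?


tau = m*g*L*cos(angle)
= 14 * 9.81 * 1.4 * cos(21 deg)
= 14 * 9.81 * 1.4 * 0.9336
= 179.5051 Nm


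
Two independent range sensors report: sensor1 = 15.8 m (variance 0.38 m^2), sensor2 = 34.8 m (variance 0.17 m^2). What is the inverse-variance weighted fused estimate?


w1 = (1/var1) / (1/var1 + 1/var2)
   = 2.6316 / (2.6316 + 5.8824) = 0.3091
w2 = 1 - w1 = 0.6909
fused = w1*s1 + w2*s2 = 4.8836 + 24.0436
= 28.9273 m


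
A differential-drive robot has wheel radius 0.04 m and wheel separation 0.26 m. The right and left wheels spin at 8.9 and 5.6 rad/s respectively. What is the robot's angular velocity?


vR = r*wR = 0.04*8.9 = 0.356 m/s
vL = r*wL = 0.04*5.6 = 0.224 m/s
v = (vR+vL)/2 = 0.29 m/s
omega = (vR-vL)/L = 0.5077 rad/s
angular velocity = 0.5077 rad/s


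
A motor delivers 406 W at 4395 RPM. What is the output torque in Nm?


omega = 4395 * 2*pi/60 = 460.2433 rad/s
tau = P / omega = 406 / 460.2433
= 0.8821 Nm


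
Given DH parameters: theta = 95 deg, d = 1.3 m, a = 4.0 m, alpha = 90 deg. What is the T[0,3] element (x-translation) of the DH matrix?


T[0,3] = a * cos(theta)
= 4.0 * cos(95 deg)
= 4.0 * -0.0872
= -0.3486


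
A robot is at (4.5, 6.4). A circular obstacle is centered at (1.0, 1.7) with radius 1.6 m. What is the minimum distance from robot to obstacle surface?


center_dist = sqrt((4.5-1.0)^2 + (6.4-1.7)^2)
= sqrt(12.25 + 22.09)
= 5.86
min_dist = center_dist - radius = 5.86 - 1.6 = 4.26 m


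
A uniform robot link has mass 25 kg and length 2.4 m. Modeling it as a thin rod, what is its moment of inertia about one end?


I = (1/3) * m * L^2
= (1/3) * 25 * 2.4^2
= 0.333333 * 25 * 5.76
= 48.0 kg*m^2


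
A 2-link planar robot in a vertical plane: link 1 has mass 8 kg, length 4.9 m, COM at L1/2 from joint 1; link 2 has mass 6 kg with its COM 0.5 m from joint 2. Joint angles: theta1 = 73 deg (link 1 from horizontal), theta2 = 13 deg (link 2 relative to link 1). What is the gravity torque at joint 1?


Horizontal distance from joint 1 to link-1 COM:
  x_c1 = (L1/2)*cos(t1) = 2.45 * 0.2924 = 0.7163 m
Horizontal distance from joint 1 to link-2 COM:
  x_c2 = L1*cos(t1) + Lc2*cos(t1+t2)
       = 4.9*0.2924 + 0.5*0.0698 = 1.4675 m
tau1 = m1*g*x_c1 + m2*g*x_c2
     = 8*9.81*0.7163 + 6*9.81*1.4675
     = 56.2161 + 86.377
     = 142.5931 Nm


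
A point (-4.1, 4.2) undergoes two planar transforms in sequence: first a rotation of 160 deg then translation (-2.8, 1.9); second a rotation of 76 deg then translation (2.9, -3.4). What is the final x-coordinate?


After transform 1:
x1 = cos(160)*-4.1 - sin(160)*4.2 + -2.8 = -0.3837
y1 = sin(160)*-4.1 + cos(160)*4.2 + 1.9 = -3.449
After transform 2:
x2 = cos(76)*-0.3837 - sin(76)*-3.449 + 2.9
= 6.1537


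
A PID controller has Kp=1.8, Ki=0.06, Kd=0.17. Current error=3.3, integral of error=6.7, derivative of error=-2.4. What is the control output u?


u = Kp*e + Ki*int(e) + Kd*de/dt
= 1.8*3.3 + 0.06*6.7 + 0.17*(-2.4)
= 5.94 + 0.402 + -0.408
= 5.934


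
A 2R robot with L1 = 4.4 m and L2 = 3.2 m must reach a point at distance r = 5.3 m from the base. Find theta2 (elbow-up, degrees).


cos(theta2) = (r^2 - L1^2 - L2^2) / (2*L1*L2)
cos(theta2) = (28.09 - 19.36 - 10.24) / 28.16
cos(theta2) = -0.053622
theta2 = 93.0738 degrees


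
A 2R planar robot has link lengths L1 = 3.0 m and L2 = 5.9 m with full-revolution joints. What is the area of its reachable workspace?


r_max = L1 + L2 = 8.9 m
r_min = |L1 - L2| = 2.9 m
Area = pi*(r_max^2 - r_min^2)
= pi*(79.21 - 8.41)
= pi * 70.8
= 222.4248 m^2


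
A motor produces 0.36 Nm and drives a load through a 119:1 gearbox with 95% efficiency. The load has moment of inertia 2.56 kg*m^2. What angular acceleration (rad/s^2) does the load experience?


tau_out = tau_motor * N * eta
= 0.36 * 119 * 0.95 = 40.698 Nm
alpha = tau_out / I = 40.698 / 2.56
= 15.8977 rad/s^2


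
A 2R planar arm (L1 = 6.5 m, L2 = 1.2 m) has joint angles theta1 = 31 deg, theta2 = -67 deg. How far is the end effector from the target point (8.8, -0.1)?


End effector via forward kinematics:
x = L1*cos(t1) + L2*cos(t1+t2) = 6.5424
y = L1*sin(t1) + L2*sin(t1+t2) = 2.6424
Distance to target:
d = sqrt((8.8 - 6.5424)^2 + (-0.1 - 2.6424)^2)
= sqrt(5.0967 + 7.5208)
= 3.5521 m


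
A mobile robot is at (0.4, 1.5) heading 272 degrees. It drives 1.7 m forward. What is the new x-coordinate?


x_new = x0 + d*cos(theta)
= 0.4 + 1.7*cos(272)
= 0.4 + 0.0593
= 0.4593


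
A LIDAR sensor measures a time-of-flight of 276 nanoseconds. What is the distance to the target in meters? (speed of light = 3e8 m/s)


tof = 276 ns = 2.76e-07 s
dist = c * tof / 2
= 3e8 * 2.76e-07 / 2
= 41.4 m


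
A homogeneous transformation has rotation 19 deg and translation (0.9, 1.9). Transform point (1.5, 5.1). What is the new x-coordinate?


x' = cos(theta)*px - sin(theta)*py + tx
= 0.9455*1.5 - 0.3256*5.1 + 0.9
= 0.6579


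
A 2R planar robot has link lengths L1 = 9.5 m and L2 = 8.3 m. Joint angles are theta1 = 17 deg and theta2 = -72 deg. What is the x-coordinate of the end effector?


Convert angles to radians: theta1 = 0.2967, theta2 = -1.2566
x = L1*cos(theta1) + L2*cos(theta1+theta2)
x = 9.0849 + 4.7607
x = 13.8456


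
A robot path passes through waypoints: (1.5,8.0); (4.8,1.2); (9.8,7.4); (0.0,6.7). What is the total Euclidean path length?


Segment lengths:
  seg1 = sqrt((3.3)^2 + (-6.8)^2) = 7.5584
  seg2 = sqrt((5.0)^2 + (6.2)^2) = 7.9649
  seg3 = sqrt((-9.8)^2 + (-0.7)^2) = 9.825
Total = 25.3483


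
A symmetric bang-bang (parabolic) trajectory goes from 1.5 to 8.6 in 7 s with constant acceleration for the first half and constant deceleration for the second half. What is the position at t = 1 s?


Symmetric rest-to-rest: each phase covers (pf-p0)/2 in time T/2. 0.5*a*(T/2)^2 = (pf-p0)/2 => a = 4*(pf-p0)/T^2
a = 4*(8.6-1.5)/7^2 = 0.5796
t = 1 is in the acceleration phase (t <= T/2).
p = p0 + 0.5*a*t^2 = 1.5 + 0.5*0.5796*1^2
= 1.7898


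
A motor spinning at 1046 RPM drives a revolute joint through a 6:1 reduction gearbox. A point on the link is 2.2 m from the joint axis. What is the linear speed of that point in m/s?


omega_motor = 1046 * 2*pi/60 = 109.5369 rad/s
omega_joint = omega_motor / 6 = 18.2561 rad/s
v = omega_joint * r = 18.2561 * 2.2
= 40.1635 m/s


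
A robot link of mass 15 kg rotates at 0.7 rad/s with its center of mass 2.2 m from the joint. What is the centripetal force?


F = m * omega^2 * r
= 15 * 0.7^2 * 2.2
= 15 * 0.49 * 2.2
= 16.17 N


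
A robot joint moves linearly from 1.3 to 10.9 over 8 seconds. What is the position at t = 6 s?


s = t/T = 6/8 = 0.75
p(t) = p0 + (pf-p0)*s
= 1.3 + (10.9 - 1.3) * 0.75
= 8.5


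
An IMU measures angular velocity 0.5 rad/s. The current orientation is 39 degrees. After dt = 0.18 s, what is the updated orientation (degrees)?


delta_theta = w * dt = 0.5 * 0.18 = 0.09 rad
= 5.1566 deg
theta_new = 39 + 5.1566 = 44.1566 deg


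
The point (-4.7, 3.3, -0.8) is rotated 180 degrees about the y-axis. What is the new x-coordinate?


Rotation about y-axis: x' = x*cos(theta) + z*sin(theta)
= -4.7 * -1.0 + -0.8 * 0.0
= 4.7


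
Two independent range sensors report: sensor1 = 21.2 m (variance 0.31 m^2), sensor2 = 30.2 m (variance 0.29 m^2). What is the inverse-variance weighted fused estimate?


w1 = (1/var1) / (1/var1 + 1/var2)
   = 3.2258 / (3.2258 + 3.4483) = 0.4833
w2 = 1 - w1 = 0.5167
fused = w1*s1 + w2*s2 = 10.2467 + 15.6033
= 25.85 m


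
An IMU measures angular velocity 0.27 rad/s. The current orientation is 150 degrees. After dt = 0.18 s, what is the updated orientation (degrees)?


delta_theta = w * dt = 0.27 * 0.18 = 0.0486 rad
= 2.7846 deg
theta_new = 150 + 2.7846 = 152.7846 deg


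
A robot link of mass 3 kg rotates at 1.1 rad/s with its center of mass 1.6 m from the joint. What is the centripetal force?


F = m * omega^2 * r
= 3 * 1.1^2 * 1.6
= 3 * 1.21 * 1.6
= 5.808 N


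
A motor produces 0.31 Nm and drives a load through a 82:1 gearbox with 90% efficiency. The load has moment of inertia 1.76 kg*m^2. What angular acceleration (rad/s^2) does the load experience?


tau_out = tau_motor * N * eta
= 0.31 * 82 * 0.9 = 22.878 Nm
alpha = tau_out / I = 22.878 / 1.76
= 12.9989 rad/s^2


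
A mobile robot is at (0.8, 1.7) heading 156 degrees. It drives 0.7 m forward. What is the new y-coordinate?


y_new = y0 + d*sin(theta)
= 1.7 + 0.7*sin(156)
= 1.7 + 0.2847
= 1.9847


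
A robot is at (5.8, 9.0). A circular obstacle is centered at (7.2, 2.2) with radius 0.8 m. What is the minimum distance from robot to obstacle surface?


center_dist = sqrt((5.8-7.2)^2 + (9.0-2.2)^2)
= sqrt(1.96 + 46.24)
= 6.9426
min_dist = center_dist - radius = 6.9426 - 0.8 = 6.1426 m


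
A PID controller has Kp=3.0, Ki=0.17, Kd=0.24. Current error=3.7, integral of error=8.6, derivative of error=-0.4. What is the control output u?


u = Kp*e + Ki*int(e) + Kd*de/dt
= 3.0*3.7 + 0.17*8.6 + 0.24*(-0.4)
= 11.1 + 1.462 + -0.096
= 12.466


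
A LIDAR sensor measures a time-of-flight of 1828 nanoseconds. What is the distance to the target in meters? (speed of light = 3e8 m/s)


tof = 1828 ns = 1.828e-06 s
dist = c * tof / 2
= 3e8 * 1.828e-06 / 2
= 274.2 m


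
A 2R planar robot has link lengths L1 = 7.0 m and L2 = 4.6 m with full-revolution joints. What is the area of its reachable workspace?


r_max = L1 + L2 = 11.6 m
r_min = |L1 - L2| = 2.4 m
Area = pi*(r_max^2 - r_min^2)
= pi*(134.56 - 5.76)
= pi * 128.8
= 404.6371 m^2


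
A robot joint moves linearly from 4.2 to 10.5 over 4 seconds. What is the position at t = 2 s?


s = t/T = 2/4 = 0.5
p(t) = p0 + (pf-p0)*s
= 4.2 + (10.5 - 4.2) * 0.5
= 7.35


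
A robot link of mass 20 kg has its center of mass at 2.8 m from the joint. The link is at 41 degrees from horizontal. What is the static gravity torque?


tau = m*g*L*cos(angle)
= 20 * 9.81 * 2.8 * cos(41 deg)
= 20 * 9.81 * 2.8 * 0.7547
= 414.6073 Nm


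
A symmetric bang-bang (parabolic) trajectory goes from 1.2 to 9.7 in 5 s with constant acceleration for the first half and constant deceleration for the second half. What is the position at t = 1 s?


Symmetric rest-to-rest: each phase covers (pf-p0)/2 in time T/2. 0.5*a*(T/2)^2 = (pf-p0)/2 => a = 4*(pf-p0)/T^2
a = 4*(9.7-1.2)/5^2 = 1.36
t = 1 is in the acceleration phase (t <= T/2).
p = p0 + 0.5*a*t^2 = 1.2 + 0.5*1.36*1^2
= 1.88


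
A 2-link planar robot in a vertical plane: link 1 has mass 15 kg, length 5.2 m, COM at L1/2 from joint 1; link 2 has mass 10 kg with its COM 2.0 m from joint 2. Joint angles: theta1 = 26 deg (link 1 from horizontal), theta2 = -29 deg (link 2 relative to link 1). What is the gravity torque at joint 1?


Horizontal distance from joint 1 to link-1 COM:
  x_c1 = (L1/2)*cos(t1) = 2.6 * 0.8988 = 2.3369 m
Horizontal distance from joint 1 to link-2 COM:
  x_c2 = L1*cos(t1) + Lc2*cos(t1+t2)
       = 5.2*0.8988 + 2.0*0.9986 = 6.671 m
tau1 = m1*g*x_c1 + m2*g*x_c2
     = 15*9.81*2.3369 + 10*9.81*6.671
     = 343.8696 + 654.4239
     = 998.2935 Nm


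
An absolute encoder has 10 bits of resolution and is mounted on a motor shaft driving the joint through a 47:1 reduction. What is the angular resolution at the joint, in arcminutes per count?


counts = 2^10 = 1024
effective counts at joint = 1024 * 47 = 48128
resolution = 360*60 / 48128
= 0.4488 arcmin/count


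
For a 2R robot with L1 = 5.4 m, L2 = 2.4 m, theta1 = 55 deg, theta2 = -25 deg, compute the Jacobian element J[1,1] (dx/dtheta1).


J[1,1] = -L1*sin(t1) - L2*sin(t1+t2)
= -5.4*sin(55) - 2.4*sin(30)
= -5.6234


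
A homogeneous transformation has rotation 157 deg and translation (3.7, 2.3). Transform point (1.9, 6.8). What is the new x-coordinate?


x' = cos(theta)*px - sin(theta)*py + tx
= -0.9205*1.9 - 0.3907*6.8 + 3.7
= -0.7059


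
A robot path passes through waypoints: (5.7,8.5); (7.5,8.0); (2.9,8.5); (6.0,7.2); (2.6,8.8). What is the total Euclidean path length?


Segment lengths:
  seg1 = sqrt((1.8)^2 + (-0.5)^2) = 1.8682
  seg2 = sqrt((-4.6)^2 + (0.5)^2) = 4.6271
  seg3 = sqrt((3.1)^2 + (-1.3)^2) = 3.3615
  seg4 = sqrt((-3.4)^2 + (1.6)^2) = 3.7577
Total = 13.6145


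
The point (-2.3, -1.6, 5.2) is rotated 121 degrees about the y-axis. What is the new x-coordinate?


Rotation about y-axis: x' = x*cos(theta) + z*sin(theta)
= -2.3 * -0.515 + 5.2 * 0.8572
= 5.6419


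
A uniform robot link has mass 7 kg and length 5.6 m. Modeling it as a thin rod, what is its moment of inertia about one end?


I = (1/3) * m * L^2
= (1/3) * 7 * 5.6^2
= 0.333333 * 7 * 31.36
= 73.1733 kg*m^2


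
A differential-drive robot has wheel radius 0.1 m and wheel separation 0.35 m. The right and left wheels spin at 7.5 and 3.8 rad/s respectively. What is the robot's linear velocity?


vR = r*wR = 0.1*7.5 = 0.75 m/s
vL = r*wL = 0.1*3.8 = 0.38 m/s
v = (vR+vL)/2 = 0.565 m/s
omega = (vR-vL)/L = 1.0571 rad/s
linear velocity = 0.565 m/s


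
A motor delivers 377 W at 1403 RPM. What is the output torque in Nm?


omega = 1403 * 2*pi/60 = 146.9218 rad/s
tau = P / omega = 377 / 146.9218
= 2.566 Nm


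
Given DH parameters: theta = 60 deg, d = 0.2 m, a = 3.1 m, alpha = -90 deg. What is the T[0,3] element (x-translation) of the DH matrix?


T[0,3] = a * cos(theta)
= 3.1 * cos(60 deg)
= 3.1 * 0.5
= 1.55


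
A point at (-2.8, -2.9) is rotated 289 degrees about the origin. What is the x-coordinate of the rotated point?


x' = x*cos(theta) - y*sin(theta)
cos(289 deg) = 0.3256, sin(289 deg) = -0.9455
x' = -2.8 * 0.3256 - -2.9 * -0.9455
= -0.9116 - 2.742
= -3.6536


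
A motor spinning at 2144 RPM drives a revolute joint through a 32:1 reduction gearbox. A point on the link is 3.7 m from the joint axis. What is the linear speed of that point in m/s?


omega_motor = 2144 * 2*pi/60 = 224.5192 rad/s
omega_joint = omega_motor / 32 = 7.0162 rad/s
v = omega_joint * r = 7.0162 * 3.7
= 25.96 m/s


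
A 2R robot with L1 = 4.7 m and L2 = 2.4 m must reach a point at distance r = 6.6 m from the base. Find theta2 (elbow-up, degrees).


cos(theta2) = (r^2 - L1^2 - L2^2) / (2*L1*L2)
cos(theta2) = (43.56 - 22.09 - 5.76) / 22.56
cos(theta2) = 0.696365
theta2 = 45.8639 degrees


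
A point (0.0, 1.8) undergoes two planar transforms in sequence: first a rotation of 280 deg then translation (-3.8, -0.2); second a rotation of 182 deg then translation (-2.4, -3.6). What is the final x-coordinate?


After transform 1:
x1 = cos(280)*0.0 - sin(280)*1.8 + -3.8 = -2.0273
y1 = sin(280)*0.0 + cos(280)*1.8 + -0.2 = 0.1126
After transform 2:
x2 = cos(182)*-2.0273 - sin(182)*0.1126 + -2.4
= -0.37


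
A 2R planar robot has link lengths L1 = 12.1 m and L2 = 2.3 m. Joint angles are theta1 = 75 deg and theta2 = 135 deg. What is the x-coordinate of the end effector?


Convert angles to radians: theta1 = 1.309, theta2 = 2.3562
x = L1*cos(theta1) + L2*cos(theta1+theta2)
x = 3.1317 + -1.9919
x = 1.1399


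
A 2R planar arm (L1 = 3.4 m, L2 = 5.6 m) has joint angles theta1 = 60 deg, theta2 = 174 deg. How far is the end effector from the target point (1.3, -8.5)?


End effector via forward kinematics:
x = L1*cos(t1) + L2*cos(t1+t2) = -1.5916
y = L1*sin(t1) + L2*sin(t1+t2) = -1.586
Distance to target:
d = sqrt((1.3 - -1.5916)^2 + (-8.5 - -1.586)^2)
= sqrt(8.3613 + 47.8033)
= 7.4943 m


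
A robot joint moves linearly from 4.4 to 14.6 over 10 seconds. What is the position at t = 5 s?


s = t/T = 5/10 = 0.5
p(t) = p0 + (pf-p0)*s
= 4.4 + (14.6 - 4.4) * 0.5
= 9.5


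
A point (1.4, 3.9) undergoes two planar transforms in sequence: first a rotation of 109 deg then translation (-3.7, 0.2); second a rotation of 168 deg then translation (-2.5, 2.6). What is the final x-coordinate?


After transform 1:
x1 = cos(109)*1.4 - sin(109)*3.9 + -3.7 = -7.8433
y1 = sin(109)*1.4 + cos(109)*3.9 + 0.2 = 0.254
After transform 2:
x2 = cos(168)*-7.8433 - sin(168)*0.254 + -2.5
= 5.1191


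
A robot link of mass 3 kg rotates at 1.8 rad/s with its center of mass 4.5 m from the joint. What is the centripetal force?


F = m * omega^2 * r
= 3 * 1.8^2 * 4.5
= 3 * 3.24 * 4.5
= 43.74 N


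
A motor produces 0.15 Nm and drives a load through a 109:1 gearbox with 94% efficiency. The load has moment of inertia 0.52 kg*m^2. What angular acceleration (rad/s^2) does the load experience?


tau_out = tau_motor * N * eta
= 0.15 * 109 * 0.94 = 15.369 Nm
alpha = tau_out / I = 15.369 / 0.52
= 29.5558 rad/s^2


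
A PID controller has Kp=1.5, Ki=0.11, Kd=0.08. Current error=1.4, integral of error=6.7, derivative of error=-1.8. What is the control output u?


u = Kp*e + Ki*int(e) + Kd*de/dt
= 1.5*1.4 + 0.11*6.7 + 0.08*(-1.8)
= 2.1 + 0.737 + -0.144
= 2.693


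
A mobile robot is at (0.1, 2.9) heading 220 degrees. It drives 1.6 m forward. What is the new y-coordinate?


y_new = y0 + d*sin(theta)
= 2.9 + 1.6*sin(220)
= 2.9 + -1.0285
= 1.8715


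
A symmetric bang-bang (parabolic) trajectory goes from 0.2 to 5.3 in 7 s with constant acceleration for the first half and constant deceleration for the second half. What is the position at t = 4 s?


Symmetric rest-to-rest: each phase covers (pf-p0)/2 in time T/2. 0.5*a*(T/2)^2 = (pf-p0)/2 => a = 4*(pf-p0)/T^2
a = 4*(5.3-0.2)/7^2 = 0.4163
t = 4 is in the deceleration phase (t > T/2).
p = pf - 0.5*a*(T-t)^2 = 5.3 - 0.5*0.4163*3^2
= 3.4265


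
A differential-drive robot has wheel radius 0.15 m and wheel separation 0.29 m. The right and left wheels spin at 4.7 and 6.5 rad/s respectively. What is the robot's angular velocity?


vR = r*wR = 0.15*4.7 = 0.705 m/s
vL = r*wL = 0.15*6.5 = 0.975 m/s
v = (vR+vL)/2 = 0.84 m/s
omega = (vR-vL)/L = -0.931 rad/s
angular velocity = -0.931 rad/s


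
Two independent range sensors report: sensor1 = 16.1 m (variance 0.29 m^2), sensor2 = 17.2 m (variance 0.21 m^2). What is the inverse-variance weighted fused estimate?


w1 = (1/var1) / (1/var1 + 1/var2)
   = 3.4483 / (3.4483 + 4.7619) = 0.42
w2 = 1 - w1 = 0.58
fused = w1*s1 + w2*s2 = 6.762 + 9.976
= 16.738 m


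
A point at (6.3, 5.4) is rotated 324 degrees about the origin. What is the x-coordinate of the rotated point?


x' = x*cos(theta) - y*sin(theta)
cos(324 deg) = 0.809, sin(324 deg) = -0.5878
x' = 6.3 * 0.809 - 5.4 * -0.5878
= 5.0968 - -3.174
= 8.2708


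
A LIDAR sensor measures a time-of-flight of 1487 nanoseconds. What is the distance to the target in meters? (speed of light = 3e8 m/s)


tof = 1487 ns = 1.487e-06 s
dist = c * tof / 2
= 3e8 * 1.487e-06 / 2
= 223.05 m


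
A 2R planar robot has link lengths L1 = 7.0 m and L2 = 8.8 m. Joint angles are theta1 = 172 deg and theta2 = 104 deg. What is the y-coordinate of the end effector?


Convert angles to radians: theta1 = 3.002, theta2 = 1.8151
y = L1*sin(theta1) + L2*sin(theta1+theta2)
y = 0.9742 + -8.7518
y = -7.7776


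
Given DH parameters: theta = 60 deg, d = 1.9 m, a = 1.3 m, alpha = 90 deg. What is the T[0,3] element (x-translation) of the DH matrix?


T[0,3] = a * cos(theta)
= 1.3 * cos(60 deg)
= 1.3 * 0.5
= 0.65


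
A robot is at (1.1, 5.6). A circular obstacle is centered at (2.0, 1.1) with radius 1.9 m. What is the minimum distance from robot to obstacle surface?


center_dist = sqrt((1.1-2.0)^2 + (5.6-1.1)^2)
= sqrt(0.81 + 20.25)
= 4.5891
min_dist = center_dist - radius = 4.5891 - 1.9 = 2.6891 m


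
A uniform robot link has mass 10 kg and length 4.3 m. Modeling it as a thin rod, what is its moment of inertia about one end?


I = (1/3) * m * L^2
= (1/3) * 10 * 4.3^2
= 0.333333 * 10 * 18.49
= 61.6333 kg*m^2


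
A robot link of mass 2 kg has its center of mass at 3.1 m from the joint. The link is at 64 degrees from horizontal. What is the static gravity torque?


tau = m*g*L*cos(angle)
= 2 * 9.81 * 3.1 * cos(64 deg)
= 2 * 9.81 * 3.1 * 0.4384
= 26.6626 Nm


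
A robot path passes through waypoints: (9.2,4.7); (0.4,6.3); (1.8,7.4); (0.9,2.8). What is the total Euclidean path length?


Segment lengths:
  seg1 = sqrt((-8.8)^2 + (1.6)^2) = 8.9443
  seg2 = sqrt((1.4)^2 + (1.1)^2) = 1.7804
  seg3 = sqrt((-0.9)^2 + (-4.6)^2) = 4.6872
Total = 15.4119


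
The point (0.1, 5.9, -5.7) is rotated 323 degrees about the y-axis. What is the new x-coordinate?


Rotation about y-axis: x' = x*cos(theta) + z*sin(theta)
= 0.1 * 0.7986 + -5.7 * -0.6018
= 3.5102


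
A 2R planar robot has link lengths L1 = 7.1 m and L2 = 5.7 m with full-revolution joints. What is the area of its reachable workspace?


r_max = L1 + L2 = 12.8 m
r_min = |L1 - L2| = 1.4 m
Area = pi*(r_max^2 - r_min^2)
= pi*(163.84 - 1.96)
= pi * 161.88
= 508.561 m^2


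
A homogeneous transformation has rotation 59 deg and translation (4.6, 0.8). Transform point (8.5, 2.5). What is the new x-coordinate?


x' = cos(theta)*px - sin(theta)*py + tx
= 0.515*8.5 - 0.8572*2.5 + 4.6
= 6.8349
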